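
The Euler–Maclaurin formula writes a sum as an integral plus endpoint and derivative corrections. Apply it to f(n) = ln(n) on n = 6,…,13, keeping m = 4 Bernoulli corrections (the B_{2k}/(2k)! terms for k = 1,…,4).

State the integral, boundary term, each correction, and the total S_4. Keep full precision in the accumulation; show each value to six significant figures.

S_4 ≈ 17.7647

Integral: ∫_6^13 ln(x) dx = 15.5938.
Endpoint term: (f(6) + f(13))/2 = (1.79176 + 2.56495)/2 = 2.17835.
Running total after boundary: 17.7721.
Correction k=1: B_{2}/2! · (f^{(1)}(13) − f^{(1)}(6)) = 1/12 · (0.0769231 − 0.166667) = -0.00747863.
After k=1: 17.7647.
Correction k=2: B_{4}/4! · (f^{(3)}(13) − f^{(3)}(6)) = −1/720 · (0.000910332 − 0.00925926) = 1.15957e-05.
After k=2: 17.7647.
Correction k=3: B_{6}/6! · (f^{(5)}(13) − f^{(5)}(6)) = 1/30240 · (6.46390e-05 − 0.00308642) = -9.99266e-08.
After k=3: 17.7647.
Correction k=4: B_{8}/8! · (f^{(7)}(13) − f^{(7)}(6)) = −1/1209600 · (1.14744e-05 − 0.00257202) = 2.11685e-09.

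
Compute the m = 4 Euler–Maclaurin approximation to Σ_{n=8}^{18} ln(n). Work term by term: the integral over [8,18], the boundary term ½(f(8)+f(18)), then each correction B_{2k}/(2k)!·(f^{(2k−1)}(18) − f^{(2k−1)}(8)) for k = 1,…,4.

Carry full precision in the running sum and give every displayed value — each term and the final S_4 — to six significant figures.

S_4 ≈ 27.8703

∫_8^18 ln(x) dx evaluates to 25.3912.
Boundary: ½(f(8) + f(18)) = ½(2.07944 + 2.89037) = 2.48491.
Running total after boundary: 27.8761.
Correction k=1: B_{2}/2! · (f^{(1)}(18) − f^{(1)}(8)) = 1/12 · (0.0555556 − 0.125000) = -0.00578704.
Partial sum through k=1: 27.8703.
Correction k=2: B_{4}/4! · (f^{(3)}(18) − f^{(3)}(8)) = −1/720 · (0.000342936 − 0.00390625) = 4.94905e-06.
Partial sum through k=2: 27.8703.
Correction k=3: B_{6}/6! · (f^{(5)}(18) − f^{(5)}(8)) = 1/30240 · (1.27013e-05 − 0.000732422) = -2.38003e-08.
Partial sum through k=3: 27.8703.
Correction k=4: B_{8}/8! · (f^{(7)}(18) − f^{(7)}(8)) = −1/1209600 · (1.17605e-06 − 0.000343323) = 2.82859e-10.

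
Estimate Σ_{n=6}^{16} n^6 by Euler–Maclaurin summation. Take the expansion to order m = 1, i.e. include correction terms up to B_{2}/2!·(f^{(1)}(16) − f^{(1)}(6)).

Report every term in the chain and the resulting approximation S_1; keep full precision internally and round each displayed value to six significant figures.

S_1 ≈ 4.72403e+07

Integral: ∫_6^16 x^6 dx = 3.83079e+07.
½[f(6) + f(16)] = ½[46656.0 + 1.67772e+07] = 8.41194e+06.
Integral + boundary = 4.67199e+07.
Order-1 term: 1/12 · (6.29146e+06 − 46656.0) = 520400.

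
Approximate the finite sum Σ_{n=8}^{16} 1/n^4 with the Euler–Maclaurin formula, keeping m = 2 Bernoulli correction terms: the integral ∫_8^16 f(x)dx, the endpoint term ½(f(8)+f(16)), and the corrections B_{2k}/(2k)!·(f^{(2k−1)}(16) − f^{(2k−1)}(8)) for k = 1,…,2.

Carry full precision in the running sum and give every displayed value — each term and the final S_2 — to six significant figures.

S_2 ≈ 0.000709137

∫_8^16 1/x^4 dx evaluates to 0.000569661.
Boundary: ½(f(8) + f(16)) = ½(0.000244141 + 1.52588e-05) = 0.000129700.
Running total after boundary: 0.000699361.
k=1: B_{2}/(2)! × [f^{(1)}(16) − f^{(1)}(8)] = 1/12 × (-3.81470e-06 − (-0.000122070)) = 9.85463e-06.
Partial sum through k=1: 0.000709216.
k=2: B_{4}/(4)! × [f^{(3)}(16) − f^{(3)}(8)] = −1/720 × (-4.47035e-07 − (-5.72205e-05)) = -7.88520e-08.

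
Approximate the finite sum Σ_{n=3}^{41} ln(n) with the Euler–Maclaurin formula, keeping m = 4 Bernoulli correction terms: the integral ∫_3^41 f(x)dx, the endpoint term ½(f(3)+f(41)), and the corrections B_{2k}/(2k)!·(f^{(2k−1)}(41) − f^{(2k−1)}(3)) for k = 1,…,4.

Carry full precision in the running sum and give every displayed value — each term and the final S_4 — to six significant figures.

∫_3^41 ln(x) dx evaluates to 110.961.
Endpoint term: (f(3) + f(41))/2 = (1.09861 + 3.71357)/2 = 2.40609.
Running total after boundary: 113.367.
Correction k=1: B_{2}/2! · (f^{(1)}(41) − f^{(1)}(3)) = 1/12 · (0.0243902 − 0.333333) = -0.0257453.
After k=1: 113.341.
Correction k=2: B_{4}/4! · (f^{(3)}(41) − f^{(3)}(3)) = −1/720 · (2.90187e-05 − 0.0740741) = 0.000102840.
After k=2: 113.341.
Correction k=3: B_{6}/6! · (f^{(5)}(41) − f^{(5)}(3)) = 1/30240 · (2.07153e-07 − 0.0987654) = -3.26605e-06.
After k=3: 113.341.
Correction k=4: B_{8}/8! · (f^{(7)}(41) − f^{(7)}(3)) = −1/1209600 · (3.69697e-09 − 0.329218) = 2.72171e-07.

S_4 ≈ 113.341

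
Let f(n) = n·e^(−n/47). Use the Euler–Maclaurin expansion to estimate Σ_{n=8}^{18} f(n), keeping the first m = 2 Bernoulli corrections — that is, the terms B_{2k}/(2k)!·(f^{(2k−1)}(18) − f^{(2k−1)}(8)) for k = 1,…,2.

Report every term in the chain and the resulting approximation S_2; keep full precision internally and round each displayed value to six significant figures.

S_2 ≈ 106.914

The integral term ∫_8^18 x·e^(−x/47) dx = 97.4269.
Boundary: ½(f(8) + f(18)) = ½(6.74788 + 12.2729) = 9.51039.
So far: 106.937.
Correction k=1: B_{2}/2! · (f^{(1)}(18) − f^{(1)}(8)) = 1/12 · (0.420702 − 0.699913) = -0.0232676.
Running total after k=1: 106.914.
Correction k=2: B_{4}/4! · (f^{(3)}(18) − f^{(3)}(8)) = −1/720 · (0.000807767 − 0.00108053) = 3.78834e-07.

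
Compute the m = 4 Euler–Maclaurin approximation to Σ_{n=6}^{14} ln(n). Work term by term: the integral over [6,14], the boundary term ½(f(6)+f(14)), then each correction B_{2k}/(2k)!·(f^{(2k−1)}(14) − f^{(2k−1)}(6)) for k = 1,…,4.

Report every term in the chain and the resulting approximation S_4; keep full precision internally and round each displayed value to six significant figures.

The integral term ∫_6^14 ln(x) dx = 18.1962.
Endpoint term: (f(6) + f(14))/2 = (1.79176 + 2.63906)/2 = 2.21541.
Running total after boundary: 20.4117.
Order-1 term: 1/12 · (0.0714286 − 0.166667) = -0.00793651.
After k=1: 20.4037.
Order-2 term: −1/720 · (0.000728863 − 0.00925926) = 1.18478e-05.
After k=2: 20.4037.
Order-3 term: 1/30240 · (4.46243e-05 − 0.00308642) = -1.00588e-07.
After k=3: 20.4037.
Order-4 term: −1/1209600 · (6.83024e-06 − 0.00257202) = 2.12069e-09.

S_4 ≈ 20.4037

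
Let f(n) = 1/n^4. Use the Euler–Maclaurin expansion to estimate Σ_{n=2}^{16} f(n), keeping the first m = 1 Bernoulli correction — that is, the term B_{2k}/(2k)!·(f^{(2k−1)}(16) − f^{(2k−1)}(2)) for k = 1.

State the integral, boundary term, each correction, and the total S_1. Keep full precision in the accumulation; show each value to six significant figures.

Integral: ∫_2^16 1/x^4 dx = 0.0415853.
Endpoint term: (f(2) + f(16))/2 = (0.0625000 + 1.52588e-05)/2 = 0.0312576.
Integral + boundary = 0.0728429.
k=1: B_{2}/(2)! × [f^{(1)}(16) − f^{(1)}(2)] = 1/12 × (-3.81470e-06 − (-0.125000)) = 0.0104163.

S_1 ≈ 0.0832593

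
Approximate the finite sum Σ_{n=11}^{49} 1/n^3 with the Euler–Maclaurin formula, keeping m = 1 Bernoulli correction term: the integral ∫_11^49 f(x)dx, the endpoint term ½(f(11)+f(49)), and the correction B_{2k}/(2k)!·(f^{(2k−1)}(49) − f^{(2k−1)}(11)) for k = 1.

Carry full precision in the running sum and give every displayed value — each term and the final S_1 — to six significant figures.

S_1 ≈ 0.00432092

∫_11^49 1/x^3 dx evaluates to 0.00392398.
Endpoint term: (f(11) + f(49))/2 = (0.000751315 + 8.49986e-06)/2 = 0.000379907.
Integral + boundary = 0.00430389.
Correction k=1: B_{2}/2! · (f^{(1)}(49) − f^{(1)}(11)) = 1/12 · (-5.20400e-07 − (-0.000204904)) = 1.70320e-05.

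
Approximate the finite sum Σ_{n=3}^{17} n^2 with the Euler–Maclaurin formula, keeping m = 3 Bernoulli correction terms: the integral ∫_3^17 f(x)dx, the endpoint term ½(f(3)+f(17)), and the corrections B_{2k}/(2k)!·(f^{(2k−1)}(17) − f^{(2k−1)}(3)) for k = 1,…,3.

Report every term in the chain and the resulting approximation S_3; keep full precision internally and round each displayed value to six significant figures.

S_3 ≈ 1780.00

Integral: ∫_3^17 x^2 dx = 1628.67.
Endpoint term: (f(3) + f(17))/2 = (9.00000 + 289.000)/2 = 149.000.
Integral + boundary = 1777.67.
Order-1 term: 1/12 · (34.0000 − 6.00000) = 2.33333.
Running total after k=1: 1780.00.
Order-2 term: −1/720 · (0.00000 − 0.00000) = 0.00000.
Running total after k=2: 1780.00.
Order-3 term: 1/30240 · (0.00000 − 0.00000) = 0.00000.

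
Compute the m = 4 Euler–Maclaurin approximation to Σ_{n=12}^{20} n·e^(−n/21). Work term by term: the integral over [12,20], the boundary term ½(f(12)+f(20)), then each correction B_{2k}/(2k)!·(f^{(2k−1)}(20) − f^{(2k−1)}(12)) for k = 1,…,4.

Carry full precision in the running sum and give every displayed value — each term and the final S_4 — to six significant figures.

S_4 ≈ 66.3854

∫_12^20 x·e^(−x/21) dx evaluates to 59.1575.
Boundary: ½(f(12) + f(20)) = ½(6.77662 + 7.71643) = 7.24652.
Integral + boundary = 66.4040.
Order-1 term: 1/12 · (0.0183724 − 0.242022) = -0.0186375.
Partial sum through k=1: 66.3854.
Order-2 term: −1/720 · (0.00179142 − 0.00310988) = 1.83120e-06.
Partial sum through k=2: 66.3854.
Order-3 term: 1/30240 · (8.02987e-06 − 1.28593e-05) = -1.59704e-10.
Partial sum through k=3: 66.3854.
Order-4 term: −1/1209600 · (2.72054e-08 − 4.23283e-08) = 1.25024e-14.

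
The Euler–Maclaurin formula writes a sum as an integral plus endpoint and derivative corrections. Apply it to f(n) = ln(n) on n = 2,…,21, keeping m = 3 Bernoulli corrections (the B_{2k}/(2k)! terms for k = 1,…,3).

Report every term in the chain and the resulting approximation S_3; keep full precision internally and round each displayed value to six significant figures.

Integral: ∫_2^21 ln(x) dx = 43.5487.
Boundary: ½(f(2) + f(21)) = ½(0.693147 + 3.04452) = 1.86883.
Integral + boundary = 45.4175.
Order-1 term: 1/12 · (0.0476190 − 0.500000) = -0.0376984.
Partial sum through k=1: 45.3798.
Order-2 term: −1/720 · (0.000215959 − 0.250000) = 0.000346922.
Partial sum through k=2: 45.3802.
Order-3 term: 1/30240 · (5.87645e-06 − 0.750000) = -2.48014e-05.

S_3 ≈ 45.3801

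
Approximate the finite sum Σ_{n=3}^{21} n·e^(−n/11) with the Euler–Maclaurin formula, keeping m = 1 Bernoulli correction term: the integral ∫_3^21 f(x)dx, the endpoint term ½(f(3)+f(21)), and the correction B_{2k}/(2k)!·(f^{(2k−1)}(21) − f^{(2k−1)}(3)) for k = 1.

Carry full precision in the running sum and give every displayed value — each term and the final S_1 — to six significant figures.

∫_3^21 x·e^(−x/11) dx evaluates to 65.0686.
Boundary: ½(f(3) + f(21)) = ½(2.28390 + 3.11252) = 2.69821.
Integral + boundary = 67.7668.
Correction k=1: B_{2}/2! · (f^{(1)}(21) − f^{(1)}(3)) = 1/12 · (-0.134741 − 0.553673) = -0.0573678.

S_1 ≈ 67.7094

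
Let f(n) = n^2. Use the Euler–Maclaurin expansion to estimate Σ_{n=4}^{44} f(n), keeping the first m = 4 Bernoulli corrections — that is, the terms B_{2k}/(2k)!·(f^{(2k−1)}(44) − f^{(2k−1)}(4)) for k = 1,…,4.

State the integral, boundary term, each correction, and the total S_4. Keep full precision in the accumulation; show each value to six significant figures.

S_4 ≈ 29356.0

∫_4^44 x^2 dx evaluates to 28373.3.
Boundary: ½(f(4) + f(44)) = ½(16.0000 + 1936.00) = 976.000.
Running total after boundary: 29349.3.
Correction k=1: B_{2}/2! · (f^{(1)}(44) − f^{(1)}(4)) = 1/12 · (88.0000 − 8.00000) = 6.66667.
After k=1: 29356.0.
Correction k=2: B_{4}/4! · (f^{(3)}(44) − f^{(3)}(4)) = −1/720 · (0.00000 − 0.00000) = 0.00000.
After k=2: 29356.0.
Correction k=3: B_{6}/6! · (f^{(5)}(44) − f^{(5)}(4)) = 1/30240 · (0.00000 − 0.00000) = 0.00000.
After k=3: 29356.0.
Correction k=4: B_{8}/8! · (f^{(7)}(44) − f^{(7)}(4)) = −1/1209600 · (0.00000 − 0.00000) = 0.00000.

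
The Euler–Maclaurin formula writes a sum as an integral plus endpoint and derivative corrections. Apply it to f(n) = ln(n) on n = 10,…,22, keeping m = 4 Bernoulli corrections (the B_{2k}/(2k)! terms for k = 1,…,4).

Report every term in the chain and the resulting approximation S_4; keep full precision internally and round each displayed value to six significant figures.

The integral term ∫_10^22 ln(x) dx = 32.9771.
Boundary: ½(f(10) + f(22)) = ½(2.30259 + 3.09104) = 2.69681.
Integral + boundary = 35.6739.
Correction k=1: B_{2}/2! · (f^{(1)}(22) − f^{(1)}(10)) = 1/12 · (0.0454545 − 0.100000) = -0.00454545.
Running total after k=1: 35.6694.
Correction k=2: B_{4}/4! · (f^{(3)}(22) − f^{(3)}(10)) = −1/720 · (0.000187829 − 0.00200000) = 2.51690e-06.
Running total after k=2: 35.6694.
Correction k=3: B_{6}/6! · (f^{(5)}(22) − f^{(5)}(10)) = 1/30240 · (4.65691e-06 − 0.000240000) = -7.78251e-09.
Running total after k=3: 35.6694.
Correction k=4: B_{8}/8! · (f^{(7)}(22) − f^{(7)}(10)) = −1/1209600 · (2.88651e-07 − 7.20000e-05) = 5.92852e-11.

S_4 ≈ 35.6694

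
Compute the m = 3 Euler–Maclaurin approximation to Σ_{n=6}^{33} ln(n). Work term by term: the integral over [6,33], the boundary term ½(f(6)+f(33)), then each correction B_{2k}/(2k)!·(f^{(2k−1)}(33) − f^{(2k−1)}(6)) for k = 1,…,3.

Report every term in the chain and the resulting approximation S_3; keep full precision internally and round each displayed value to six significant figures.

S_3 ≈ 80.2670

∫_6^33 ln(x) dx evaluates to 77.6342.
½[f(6) + f(33)] = ½[1.79176 + 3.49651] = 2.64413.
Running total after boundary: 80.2783.
Order-1 term: 1/12 · (0.0303030 − 0.166667) = -0.0113636.
Partial sum through k=1: 80.2670.
Order-2 term: −1/720 · (5.56529e-05 − 0.00925926) = 1.27828e-05.
Partial sum through k=2: 80.2670.
Order-3 term: 1/30240 · (6.13256e-07 − 0.00308642) = -1.02044e-07.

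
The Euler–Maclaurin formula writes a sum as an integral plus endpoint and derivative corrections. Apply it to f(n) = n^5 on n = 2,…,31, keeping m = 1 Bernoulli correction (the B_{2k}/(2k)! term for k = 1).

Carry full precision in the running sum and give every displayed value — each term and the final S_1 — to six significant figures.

S_1 ≈ 1.62617e+08

The integral term ∫_2^31 x^5 dx = 1.47917e+08.
Boundary: ½(f(2) + f(31)) = ½(32.0000 + 2.86292e+07) = 1.43146e+07.
Integral + boundary = 1.62232e+08.
Correction k=1: B_{2}/2! · (f^{(1)}(31) − f^{(1)}(2)) = 1/12 · (4.61760e+06 − 80.0000) = 384794.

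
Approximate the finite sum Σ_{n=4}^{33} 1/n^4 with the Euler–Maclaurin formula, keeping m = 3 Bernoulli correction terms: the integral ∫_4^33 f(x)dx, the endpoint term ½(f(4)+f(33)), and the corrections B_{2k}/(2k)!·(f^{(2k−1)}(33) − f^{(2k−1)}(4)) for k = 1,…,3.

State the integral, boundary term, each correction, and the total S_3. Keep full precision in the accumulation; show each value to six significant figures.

Integral: ∫_4^33 1/x^4 dx = 0.00519906.
Endpoint term: (f(4) + f(33))/2 = (0.00390625 + 8.43226e-07)/2 = 0.00195355.
Integral + boundary = 0.00715260.
Order-1 term: 1/12 · (-1.02209e-07 − (-0.00390625)) = 0.000325512.
After k=1: 0.00747812.
Order-2 term: −1/720 · (-2.81568e-09 − (-0.00732422)) = -1.01725e-05.
After k=2: 0.00746794.
Order-3 term: 1/30240 · (-1.44792e-10 − (-0.0256348)) = 8.47710e-07.

S_3 ≈ 0.00746879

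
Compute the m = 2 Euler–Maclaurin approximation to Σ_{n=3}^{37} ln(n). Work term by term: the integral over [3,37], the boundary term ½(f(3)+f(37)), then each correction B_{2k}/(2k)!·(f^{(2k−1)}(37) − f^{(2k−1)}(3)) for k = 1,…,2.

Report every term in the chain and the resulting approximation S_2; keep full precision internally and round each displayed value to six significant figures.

∫_3^37 ln(x) dx evaluates to 96.3081.
½[f(3) + f(37)] = ½[1.09861 + 3.61092] = 2.35477.
Running total after boundary: 98.6629.
k=1: B_{2}/(2)! × [f^{(1)}(37) − f^{(1)}(3)] = 1/12 × (0.0270270 − 0.333333) = -0.0255255.
After k=1: 98.6374.
k=2: B_{4}/(4)! × [f^{(3)}(37) − f^{(3)}(3)] = −1/720 × (3.94843e-05 − 0.0740741) = 0.000102826.

S_2 ≈ 98.6375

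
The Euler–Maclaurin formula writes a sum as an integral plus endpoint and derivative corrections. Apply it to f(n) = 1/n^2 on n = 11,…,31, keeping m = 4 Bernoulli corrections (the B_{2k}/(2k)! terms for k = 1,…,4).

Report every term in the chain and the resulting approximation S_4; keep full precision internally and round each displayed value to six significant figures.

S_4 ≈ 0.0634230

The integral term ∫_11^31 1/x^2 dx = 0.0586510.
½[f(11) + f(31)] = ½[0.00826446 + 0.00104058] = 0.00465252.
Integral + boundary = 0.0633035.
Order-1 term: 1/12 · (-6.71344e-05 − (-0.00150263)) = 0.000119625.
Partial sum through k=1: 0.0634232.
Order-2 term: −1/720 · (-8.38306e-07 − (-0.000149021)) = -2.05809e-07.
Partial sum through k=2: 0.0634230.
Order-3 term: 1/30240 · (-2.61698e-08 − (-3.69474e-05)) = 1.22094e-09.
Partial sum through k=3: 0.0634230.
Order-4 term: −1/1209600 · (-1.52498e-09 − (-1.70996e-05)) = -1.41353e-11.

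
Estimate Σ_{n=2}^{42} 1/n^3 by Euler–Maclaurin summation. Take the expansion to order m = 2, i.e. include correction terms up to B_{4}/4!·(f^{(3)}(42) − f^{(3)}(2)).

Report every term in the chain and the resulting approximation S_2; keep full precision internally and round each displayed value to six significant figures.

S_2 ≈ 0.201546

∫_2^42 1/x^3 dx evaluates to 0.124717.
½[f(2) + f(42)] = ½[0.125000 + 1.34975e-05] = 0.0625067.
So far: 0.187223.
Order-1 term: 1/12 · (-9.64104e-07 − (-0.187500)) = 0.0156249.
Running total after k=1: 0.202848.
Order-2 term: −1/720 · (-1.09309e-08 − (-0.937500)) = -0.00130208.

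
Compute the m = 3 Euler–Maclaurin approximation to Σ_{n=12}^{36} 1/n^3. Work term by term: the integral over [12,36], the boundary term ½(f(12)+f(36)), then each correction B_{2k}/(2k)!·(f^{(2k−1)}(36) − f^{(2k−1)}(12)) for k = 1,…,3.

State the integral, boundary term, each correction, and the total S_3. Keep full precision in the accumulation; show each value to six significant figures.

Integral: ∫_12^36 1/x^3 dx = 0.00308642.
Endpoint term: (f(12) + f(36))/2 = (0.000578704 + 2.14335e-05)/2 = 0.000300069.
Running total after boundary: 0.00338649.
Order-1 term: 1/12 · (-1.78612e-06 − (-0.000144676)) = 1.19075e-05.
Running total after k=1: 0.00339840.
Order-2 term: −1/720 · (-2.75636e-08 − (-2.00939e-05)) = -2.78699e-08.
Running total after k=2: 0.00339837.
Order-3 term: 1/30240 · (-8.93265e-10 − (-5.86071e-06)) = 1.93777e-10.

S_3 ≈ 0.00339837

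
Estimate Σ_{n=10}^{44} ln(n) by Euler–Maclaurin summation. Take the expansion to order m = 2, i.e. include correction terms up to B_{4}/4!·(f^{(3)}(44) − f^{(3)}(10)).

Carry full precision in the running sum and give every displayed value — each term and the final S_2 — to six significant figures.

S_2 ≈ 112.515

Integral: ∫_10^44 ln(x) dx = 109.478.
Endpoint term: (f(10) + f(44))/2 = (2.30259 + 3.78419)/2 = 3.04339.
Integral + boundary = 112.522.
Order-1 term: 1/12 · (0.0227273 − 0.100000) = -0.00643939.
Partial sum through k=1: 112.515.
Order-2 term: −1/720 · (2.34786e-05 − 0.00200000) = 2.74517e-06.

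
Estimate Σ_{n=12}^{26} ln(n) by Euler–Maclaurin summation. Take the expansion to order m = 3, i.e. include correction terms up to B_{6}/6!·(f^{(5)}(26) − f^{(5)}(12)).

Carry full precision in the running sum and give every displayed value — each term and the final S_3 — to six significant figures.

Integral: ∫_12^26 ln(x) dx = 40.8916.
½[f(12) + f(26)] = ½[2.48491 + 3.25810] = 2.87150.
Integral + boundary = 43.7631.
k=1: B_{2}/(2)! × [f^{(1)}(26) − f^{(1)}(12)] = 1/12 × (0.0384615 − 0.0833333) = -0.00373932.
Running total after k=1: 43.7594.
k=2: B_{4}/(4)! × [f^{(3)}(26) − f^{(3)}(12)] = −1/720 × (0.000113792 − 0.00115741) = 1.44947e-06.
Running total after k=2: 43.7594.
k=3: B_{6}/(6)! × [f^{(5)}(26) − f^{(5)}(12)] = 1/30240 × (2.01997e-06 − 9.64506e-05) = -3.12271e-09.

S_3 ≈ 43.7594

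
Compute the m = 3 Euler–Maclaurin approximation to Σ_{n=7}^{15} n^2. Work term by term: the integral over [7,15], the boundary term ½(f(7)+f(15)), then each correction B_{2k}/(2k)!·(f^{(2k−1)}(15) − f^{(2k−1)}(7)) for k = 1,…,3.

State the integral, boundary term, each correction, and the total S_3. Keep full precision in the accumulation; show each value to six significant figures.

S_3 ≈ 1149.00

Integral: ∫_7^15 x^2 dx = 1010.67.
Boundary: ½(f(7) + f(15)) = ½(49.0000 + 225.000) = 137.000.
So far: 1147.67.
Order-1 term: 1/12 · (30.0000 − 14.0000) = 1.33333.
Running total after k=1: 1149.00.
Order-2 term: −1/720 · (0.00000 − 0.00000) = 0.00000.
Running total after k=2: 1149.00.
Order-3 term: 1/30240 · (0.00000 − 0.00000) = 0.00000.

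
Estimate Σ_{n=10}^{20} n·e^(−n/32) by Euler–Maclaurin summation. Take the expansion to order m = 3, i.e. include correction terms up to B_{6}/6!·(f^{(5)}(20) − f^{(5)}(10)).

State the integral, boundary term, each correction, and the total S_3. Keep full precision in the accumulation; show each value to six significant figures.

S_3 ≈ 101.602

Integral: ∫_10^20 x·e^(−x/32) dx = 92.6164.
Boundary: ½(f(10) + f(20)) = ½(7.31616 + 10.7052) = 9.01069.
So far: 101.627.
Order-1 term: 1/12 · (0.200723 − 0.502986) = -0.0251886.
Running total after k=1: 101.602.
Order-2 term: −1/720 · (0.00124145 − 0.00192013) = 9.42615e-07.
Running total after k=2: 101.602.
Order-3 term: 1/30240 · (2.23328e-06 − 3.27058e-06) = -3.43020e-11.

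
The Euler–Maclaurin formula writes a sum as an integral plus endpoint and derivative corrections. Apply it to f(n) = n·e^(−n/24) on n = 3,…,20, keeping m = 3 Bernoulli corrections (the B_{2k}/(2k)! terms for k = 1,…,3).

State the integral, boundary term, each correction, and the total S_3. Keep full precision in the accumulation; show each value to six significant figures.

∫_3^20 x·e^(−x/24) dx evaluates to 112.922.
Boundary: ½(f(3) + f(20)) = ½(2.64749 + 8.69196) = 5.66973.
Running total after boundary: 118.592.
Order-1 term: 1/12 · (0.0724330 − 0.772185) = -0.0583126.
Partial sum through k=1: 118.534.
Order-2 term: −1/720 · (0.00163477 − 0.00440482) = 3.84729e-06.
Partial sum through k=2: 118.534.
Order-3 term: 1/30240 · (5.45798e-06 − 1.29671e-05) = -2.48318e-10.

S_3 ≈ 118.534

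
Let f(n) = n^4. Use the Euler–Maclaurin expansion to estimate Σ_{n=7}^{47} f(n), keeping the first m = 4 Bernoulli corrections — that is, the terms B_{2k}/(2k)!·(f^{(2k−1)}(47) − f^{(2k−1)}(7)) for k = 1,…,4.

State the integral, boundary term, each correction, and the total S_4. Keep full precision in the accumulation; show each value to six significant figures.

S_4 ≈ 4.83412e+07

∫_7^47 x^4 dx evaluates to 4.58656e+07.
Boundary: ½(f(7) + f(47)) = ½(2401.00 + 4.87968e+06) = 2.44104e+06.
So far: 4.83067e+07.
Order-1 term: 1/12 · (415292 − 1372.00) = 34493.3.
Partial sum through k=1: 4.83412e+07.
Order-2 term: −1/720 · (1128.00 − 168.000) = -1.33333.
Partial sum through k=2: 4.83412e+07.
Order-3 term: 1/30240 · (0.00000 − 0.00000) = 0.00000.
Partial sum through k=3: 4.83412e+07.
Order-4 term: −1/1209600 · (0.00000 − 0.00000) = 0.00000.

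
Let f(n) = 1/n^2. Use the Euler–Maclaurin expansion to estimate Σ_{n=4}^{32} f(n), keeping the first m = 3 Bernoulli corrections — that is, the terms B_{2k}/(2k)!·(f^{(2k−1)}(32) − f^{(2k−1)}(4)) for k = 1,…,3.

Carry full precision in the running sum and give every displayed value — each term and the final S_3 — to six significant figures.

S_3 ≈ 0.253056

∫_4^32 1/x^2 dx evaluates to 0.218750.
Boundary: ½(f(4) + f(32)) = ½(0.0625000 + 0.000976562) = 0.0317383.
Running total after boundary: 0.250488.
Order-1 term: 1/12 · (-6.10352e-05 − (-0.0312500)) = 0.00259908.
After k=1: 0.253087.
Order-2 term: −1/720 · (-7.15256e-07 − (-0.0234375)) = -3.25511e-05.
After k=2: 0.253055.
Order-3 term: 1/30240 · (-2.09548e-08 − (-0.0439453)) = 1.45322e-06.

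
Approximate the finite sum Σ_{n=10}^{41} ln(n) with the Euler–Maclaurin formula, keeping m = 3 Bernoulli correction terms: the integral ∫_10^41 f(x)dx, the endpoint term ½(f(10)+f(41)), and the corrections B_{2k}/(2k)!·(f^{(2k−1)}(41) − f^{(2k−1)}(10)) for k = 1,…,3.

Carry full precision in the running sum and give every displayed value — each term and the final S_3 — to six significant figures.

The integral term ∫_10^41 ln(x) dx = 98.2306.
Endpoint term: (f(10) + f(41))/2 = (2.30259 + 3.71357)/2 = 3.00808.
So far: 101.239.
Order-1 term: 1/12 · (0.0243902 − 0.100000) = -0.00630081.
After k=1: 101.232.
Order-2 term: −1/720 · (2.90187e-05 − 0.00200000) = 2.73747e-06.
After k=2: 101.232.
Order-3 term: 1/30240 · (2.07153e-07 − 0.000240000) = -7.92966e-09.

S_3 ≈ 101.232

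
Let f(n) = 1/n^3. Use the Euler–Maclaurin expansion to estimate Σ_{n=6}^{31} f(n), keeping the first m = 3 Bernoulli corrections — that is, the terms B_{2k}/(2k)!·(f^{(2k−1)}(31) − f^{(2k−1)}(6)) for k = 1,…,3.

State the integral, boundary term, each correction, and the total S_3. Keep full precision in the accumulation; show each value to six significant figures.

S_3 ≈ 0.0158911

∫_6^31 1/x^3 dx evaluates to 0.0133686.
Endpoint term: (f(6) + f(31))/2 = (0.00462963 + 3.35672e-05)/2 = 0.00233160.
Integral + boundary = 0.0157002.
Order-1 term: 1/12 · (-3.24844e-06 − (-0.00231481)) = 0.000192631.
Running total after k=1: 0.0158928.
Order-2 term: −1/720 · (-6.76054e-08 − (-0.00128601)) = -1.78603e-06.
Running total after k=2: 0.0158910.
Order-3 term: 1/30240 · (-2.95466e-09 − (-0.00150034)) = 4.96144e-08.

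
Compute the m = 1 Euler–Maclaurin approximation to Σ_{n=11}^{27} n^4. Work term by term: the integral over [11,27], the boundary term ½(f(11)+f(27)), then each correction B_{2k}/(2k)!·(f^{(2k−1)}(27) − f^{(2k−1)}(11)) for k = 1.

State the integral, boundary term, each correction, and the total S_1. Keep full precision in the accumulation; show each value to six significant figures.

∫_11^27 x^4 dx evaluates to 2.83757e+06.
½[f(11) + f(27)] = ½[14641.0 + 531441] = 273041.
Integral + boundary = 3.11061e+06.
k=1: B_{2}/(2)! × [f^{(1)}(27) − f^{(1)}(11)] = 1/12 × (78732.0 − 5324.00) = 6117.33.

S_1 ≈ 3.11673e+06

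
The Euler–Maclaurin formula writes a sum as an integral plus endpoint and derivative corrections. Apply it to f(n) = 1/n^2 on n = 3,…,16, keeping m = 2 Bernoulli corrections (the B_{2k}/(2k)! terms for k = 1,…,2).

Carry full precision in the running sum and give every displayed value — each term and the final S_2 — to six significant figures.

∫_3^16 1/x^2 dx evaluates to 0.270833.
Endpoint term: (f(3) + f(16))/2 = (0.111111 + 0.00390625)/2 = 0.0575087.
Integral + boundary = 0.328342.
Order-1 term: 1/12 · (-0.000488281 − (-0.0740741)) = 0.00613215.
Running total after k=1: 0.334474.
Order-2 term: −1/720 · (-2.28882e-05 − (-0.0987654)) = -0.000137142.

S_2 ≈ 0.334337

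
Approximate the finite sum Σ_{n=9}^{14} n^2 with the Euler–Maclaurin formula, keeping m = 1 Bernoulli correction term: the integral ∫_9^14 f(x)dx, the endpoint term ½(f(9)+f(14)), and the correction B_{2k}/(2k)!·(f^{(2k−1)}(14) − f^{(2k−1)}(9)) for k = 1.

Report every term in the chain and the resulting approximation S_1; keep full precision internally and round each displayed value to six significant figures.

∫_9^14 x^2 dx evaluates to 671.667.
Endpoint term: (f(9) + f(14))/2 = (81.0000 + 196.000)/2 = 138.500.
Running total after boundary: 810.167.
k=1: B_{2}/(2)! × [f^{(1)}(14) − f^{(1)}(9)] = 1/12 × (28.0000 − 18.0000) = 0.833333.

S_1 ≈ 811.000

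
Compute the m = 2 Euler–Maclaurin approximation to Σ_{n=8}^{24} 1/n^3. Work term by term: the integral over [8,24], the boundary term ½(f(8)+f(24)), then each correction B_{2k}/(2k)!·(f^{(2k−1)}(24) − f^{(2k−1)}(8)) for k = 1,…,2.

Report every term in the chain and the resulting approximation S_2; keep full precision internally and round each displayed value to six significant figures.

Integral: ∫_8^24 1/x^3 dx = 0.00694444.
Boundary: ½(f(8) + f(24)) = ½(0.00195312 + 7.23380e-05) = 0.00101273.
Running total after boundary: 0.00795718.
Order-1 term: 1/12 · (-9.04225e-06 − (-0.000732422)) = 6.02816e-05.
After k=1: 0.00801746.
Order-2 term: −1/720 · (-3.13967e-07 − (-0.000228882)) = -3.17455e-07.

S_2 ≈ 0.00801714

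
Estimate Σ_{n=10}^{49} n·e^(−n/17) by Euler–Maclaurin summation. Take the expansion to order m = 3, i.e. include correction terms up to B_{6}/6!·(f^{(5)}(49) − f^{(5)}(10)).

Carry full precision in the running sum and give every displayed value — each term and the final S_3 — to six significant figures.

Integral: ∫_10^49 x·e^(−x/17) dx = 192.050.
Endpoint term: (f(10) + f(49))/2 = (5.55306 + 2.74414)/2 = 4.14860.
Integral + boundary = 196.199.
Order-1 term: 1/12 · (-0.105417 − 0.228656) = -0.0278394.
Running total after k=1: 196.171.
Order-2 term: −1/720 · (2.27978e-05 − 0.00463415) = 6.40465e-06.
Running total after k=2: 196.171.
Order-3 term: 1/30240 · (1.41993e-06 − 2.93325e-05) = -9.23035e-10.

S_3 ≈ 196.171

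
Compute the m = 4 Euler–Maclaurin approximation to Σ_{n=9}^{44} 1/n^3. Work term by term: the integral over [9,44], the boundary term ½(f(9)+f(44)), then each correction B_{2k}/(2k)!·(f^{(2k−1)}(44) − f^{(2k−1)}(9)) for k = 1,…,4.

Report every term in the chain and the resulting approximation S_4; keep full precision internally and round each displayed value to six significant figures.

The integral term ∫_9^44 1/x^3 dx = 0.00591458.
Endpoint term: (f(9) + f(44))/2 = (0.00137174 + 1.17393e-05)/2 = 0.000691741.
Integral + boundary = 0.00660632.
k=1: B_{2}/(2)! × [f^{(1)}(44) − f^{(1)}(9)] = 1/12 × (-8.00406e-07 − (-0.000457247)) = 3.80372e-05.
Partial sum through k=1: 0.00664435.
k=2: B_{4}/(4)! × [f^{(3)}(44) − f^{(3)}(9)] = −1/720 × (-8.26866e-09 − (-0.000112901)) = -1.56795e-07.
Partial sum through k=2: 0.00664420.
k=3: B_{6}/(6)! × [f^{(5)}(44) − f^{(5)}(9)] = 1/30240 × (-1.79382e-10 − (-5.85410e-05)) = 1.93588e-09.
Partial sum through k=3: 0.00664420.
k=4: B_{8}/(8)! × [f^{(7)}(44) − f^{(7)}(9)] = −1/1209600 × (-6.67124e-12 − (-5.20365e-05)) = -4.30196e-11.

S_4 ≈ 0.00664420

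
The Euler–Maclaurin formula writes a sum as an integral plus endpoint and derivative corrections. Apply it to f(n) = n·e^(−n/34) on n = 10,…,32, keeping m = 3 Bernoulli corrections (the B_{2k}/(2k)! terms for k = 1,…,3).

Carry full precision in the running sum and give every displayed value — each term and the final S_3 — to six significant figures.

S_3 ≈ 249.191

∫_10^32 x·e^(−x/34) dx evaluates to 239.264.
Boundary: ½(f(10) + f(32)) = ½(7.45189 + 12.4854) = 9.96864.
Integral + boundary = 249.233.
Correction k=1: B_{2}/2! · (f^{(1)}(32) − f^{(1)}(10)) = 1/12 · (0.0229511 − 0.526016) = -0.0419220.
Running total after k=1: 249.191.
Correction k=2: B_{4}/4! · (f^{(3)}(32) − f^{(3)}(10)) = −1/720 · (0.000694886 − 0.00174428) = 1.45750e-06.
Running total after k=2: 249.191.
Correction k=3: B_{6}/6! · (f^{(5)}(32) − f^{(5)}(10)) = 1/30240 · (1.18505e-06 − 2.62417e-06) = -4.75899e-11.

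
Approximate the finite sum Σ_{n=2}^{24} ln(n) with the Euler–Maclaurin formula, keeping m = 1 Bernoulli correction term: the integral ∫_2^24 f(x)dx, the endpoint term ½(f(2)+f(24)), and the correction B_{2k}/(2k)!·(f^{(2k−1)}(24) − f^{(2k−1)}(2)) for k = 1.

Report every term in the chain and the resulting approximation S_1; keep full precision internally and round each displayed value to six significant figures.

The integral term ∫_2^24 ln(x) dx = 52.8870.
Boundary: ½(f(2) + f(24)) = ½(0.693147 + 3.17805) = 1.93560.
Integral + boundary = 54.8226.
k=1: B_{2}/(2)! × [f^{(1)}(24) − f^{(1)}(2)] = 1/12 × (0.0416667 − 0.500000) = -0.0381944.

S_1 ≈ 54.7844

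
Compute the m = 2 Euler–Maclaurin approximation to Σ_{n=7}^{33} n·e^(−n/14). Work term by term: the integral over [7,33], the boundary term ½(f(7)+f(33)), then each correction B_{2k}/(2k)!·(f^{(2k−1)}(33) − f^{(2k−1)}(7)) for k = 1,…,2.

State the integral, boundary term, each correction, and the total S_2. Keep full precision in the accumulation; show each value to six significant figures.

The integral term ∫_7^33 x·e^(−x/14) dx = 116.014.
½[f(7) + f(33)] = ½[4.24571 + 3.12478] = 3.68525.
Running total after boundary: 119.699.
Correction k=1: B_{2}/2! · (f^{(1)}(33) − f^{(1)}(7)) = 1/12 · (-0.128508 − 0.303265) = -0.0359811.
Partial sum through k=1: 119.663.
Correction k=2: B_{4}/4! · (f^{(3)}(33) − f^{(3)}(7)) = −1/720 · (0.000310573 − 0.00773636) = 1.03136e-05.

S_2 ≈ 119.663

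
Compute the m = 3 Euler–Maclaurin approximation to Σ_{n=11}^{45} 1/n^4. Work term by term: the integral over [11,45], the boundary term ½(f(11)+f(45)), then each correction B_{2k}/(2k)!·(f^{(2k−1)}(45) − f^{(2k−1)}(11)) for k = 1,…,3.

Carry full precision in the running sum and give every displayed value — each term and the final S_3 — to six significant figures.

∫_11^45 1/x^4 dx evaluates to 0.000246780.
½[f(11) + f(45)] = ½[6.83013e-05 + 2.43865e-07] = 3.42726e-05.
So far: 0.000281053.
Order-1 term: 1/12 · (-2.16769e-08 − (-2.48369e-05)) = 2.06793e-06.
Partial sum through k=1: 0.000283121.
Order-2 term: −1/720 · (-3.21139e-10 − (-6.15790e-06)) = -8.55219e-09.
Partial sum through k=2: 0.000283112.
Order-3 term: 1/30240 · (-8.88089e-12 − (-2.84994e-06)) = 9.42436e-11.

S_3 ≈ 0.000283112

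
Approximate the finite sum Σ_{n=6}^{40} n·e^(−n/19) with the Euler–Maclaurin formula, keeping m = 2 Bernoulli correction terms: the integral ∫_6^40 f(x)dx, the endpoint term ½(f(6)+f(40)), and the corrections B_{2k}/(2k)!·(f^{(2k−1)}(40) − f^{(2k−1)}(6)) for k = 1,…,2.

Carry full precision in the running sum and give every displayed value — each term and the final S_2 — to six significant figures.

S_2 ≈ 214.394

∫_6^40 x·e^(−x/19) dx evaluates to 209.823.
Boundary: ½(f(6) + f(40)) = ½(4.37528 + 4.87254) = 4.62391.
So far: 214.447.
Correction k=1: B_{2}/2! · (f^{(1)}(40) − f^{(1)}(6)) = 1/12 · (-0.134636 − 0.498935) = -0.0527976.
Partial sum through k=1: 214.394.
Correction k=2: B_{4}/4! · (f^{(3)}(40) − f^{(3)}(6)) = −1/720 · (0.000301914 − 0.00542205) = 7.11130e-06.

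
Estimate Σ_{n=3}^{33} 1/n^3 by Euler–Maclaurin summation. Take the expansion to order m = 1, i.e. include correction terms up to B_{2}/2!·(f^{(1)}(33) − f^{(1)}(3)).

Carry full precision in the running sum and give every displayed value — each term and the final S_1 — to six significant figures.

S_1 ≈ 0.0767151

The integral term ∫_3^33 1/x^3 dx = 0.0550964.
Boundary: ½(f(3) + f(33)) = ½(0.0370370 + 2.78265e-05) = 0.0185324.
Integral + boundary = 0.0736289.
Correction k=1: B_{2}/2! · (f^{(1)}(33) − f^{(1)}(3)) = 1/12 · (-2.52968e-06 − (-0.0370370)) = 0.00308621.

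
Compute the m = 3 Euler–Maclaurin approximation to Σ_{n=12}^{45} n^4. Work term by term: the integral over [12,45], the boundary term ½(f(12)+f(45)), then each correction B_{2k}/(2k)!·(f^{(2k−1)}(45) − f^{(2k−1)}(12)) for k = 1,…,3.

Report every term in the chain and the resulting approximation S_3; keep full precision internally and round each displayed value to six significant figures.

Integral: ∫_12^45 x^4 dx = 3.68559e+07.
Boundary: ½(f(12) + f(45)) = ½(20736.0 + 4.10062e+06) = 2.06068e+06.
So far: 3.89165e+07.
k=1: B_{2}/(2)! × [f^{(1)}(45) − f^{(1)}(12)] = 1/12 × (364500 − 6912.00) = 29799.0.
After k=1: 3.89463e+07.
k=2: B_{4}/(4)! × [f^{(3)}(45) − f^{(3)}(12)] = −1/720 × (1080.00 − 288.000) = -1.10000.
After k=2: 3.89463e+07.
k=3: B_{6}/(6)! × [f^{(5)}(45) − f^{(5)}(12)] = 1/30240 × (0.00000 − 0.00000) = 0.00000.

S_3 ≈ 3.89463e+07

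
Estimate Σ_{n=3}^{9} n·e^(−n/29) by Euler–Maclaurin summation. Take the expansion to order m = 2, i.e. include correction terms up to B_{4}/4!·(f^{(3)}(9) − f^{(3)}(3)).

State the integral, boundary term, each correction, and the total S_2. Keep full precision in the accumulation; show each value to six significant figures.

S_2 ≈ 33.4455

Integral: ∫_3^9 x·e^(−x/29) dx = 28.8187.
Endpoint term: (f(3) + f(9))/2 = (2.70517 + 6.59875)/2 = 4.65196.
So far: 33.4707.
k=1: B_{2}/(2)! × [f^{(1)}(9) − f^{(1)}(3)] = 1/12 × (0.505651 − 0.808441) = -0.0252325.
Running total after k=1: 33.4455.
k=2: B_{4}/(4)! × [f^{(3)}(9) − f^{(3)}(3)] = −1/720 × (0.00234487 − 0.00310569) = 1.05669e-06.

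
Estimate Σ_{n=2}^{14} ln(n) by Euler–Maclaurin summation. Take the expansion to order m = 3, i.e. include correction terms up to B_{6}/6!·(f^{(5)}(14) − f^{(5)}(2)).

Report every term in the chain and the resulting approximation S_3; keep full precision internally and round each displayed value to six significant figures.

S_3 ≈ 25.1912

∫_2^14 ln(x) dx evaluates to 23.5605.
Boundary: ½(f(2) + f(14)) = ½(0.693147 + 2.63906) = 1.66610.
So far: 25.2266.
Order-1 term: 1/12 · (0.0714286 − 0.500000) = -0.0357143.
Partial sum through k=1: 25.1909.
Order-2 term: −1/720 · (0.000728863 − 0.250000) = 0.000346210.
Partial sum through k=2: 25.1912.
Order-3 term: 1/30240 · (4.46243e-05 − 0.750000) = -2.48001e-05.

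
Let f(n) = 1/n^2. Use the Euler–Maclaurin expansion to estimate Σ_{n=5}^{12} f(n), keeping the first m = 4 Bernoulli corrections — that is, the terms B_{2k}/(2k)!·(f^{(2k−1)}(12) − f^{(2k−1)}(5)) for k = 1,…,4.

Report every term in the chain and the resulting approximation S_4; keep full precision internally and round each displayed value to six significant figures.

S_4 ≈ 0.141366

Integral: ∫_5^12 1/x^2 dx = 0.116667.
Boundary: ½(f(5) + f(12)) = ½(0.0400000 + 0.00694444) = 0.0234722.
So far: 0.140139.
Correction k=1: B_{2}/2! · (f^{(1)}(12) − f^{(1)}(5)) = 1/12 · (-0.00115741 − (-0.0160000)) = 0.00123688.
After k=1: 0.141376.
Correction k=2: B_{4}/4! · (f^{(3)}(12) − f^{(3)}(5)) = −1/720 · (-9.64506e-05 − (-0.00768000)) = -1.05327e-05.
After k=2: 0.141365.
Correction k=3: B_{6}/6! · (f^{(5)}(12) − f^{(5)}(5)) = 1/30240 · (-2.00939e-05 − (-0.00921600)) = 3.04097e-07.
After k=3: 0.141366.
Correction k=4: B_{8}/8! · (f^{(7)}(12) − f^{(7)}(5)) = −1/1209600 · (-7.81429e-06 − (-0.0206438)) = -1.70602e-08.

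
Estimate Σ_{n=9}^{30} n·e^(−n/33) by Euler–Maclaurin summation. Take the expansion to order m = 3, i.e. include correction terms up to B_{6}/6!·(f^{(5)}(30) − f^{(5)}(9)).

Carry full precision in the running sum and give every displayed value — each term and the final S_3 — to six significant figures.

The integral term ∫_9^30 x·e^(−x/33) dx = 217.553.
½[f(9) + f(30)] = ½[6.85170 + 12.0867] = 9.46921.
So far: 227.023.
Order-1 term: 1/12 · (0.0366264 − 0.553673) = -0.0430872.
After k=1: 226.979.
Order-2 term: −1/720 · (0.000773560 − 0.00190659) = 1.57365e-06.
After k=2: 226.979.
Order-3 term: 1/30240 · (1.38980e-06 − 3.03467e-06) = -5.43939e-11.

S_3 ≈ 226.979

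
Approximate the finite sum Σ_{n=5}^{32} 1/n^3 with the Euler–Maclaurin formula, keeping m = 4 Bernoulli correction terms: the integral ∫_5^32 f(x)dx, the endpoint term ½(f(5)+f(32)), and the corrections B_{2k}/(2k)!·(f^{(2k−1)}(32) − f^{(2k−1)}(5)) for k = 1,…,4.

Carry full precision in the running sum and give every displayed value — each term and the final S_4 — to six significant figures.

The integral term ∫_5^32 1/x^3 dx = 0.0195117.
Endpoint term: (f(5) + f(32))/2 = (0.00800000 + 3.05176e-05)/2 = 0.00401526.
Running total after boundary: 0.0235270.
Correction k=1: B_{2}/2! · (f^{(1)}(32) − f^{(1)}(5)) = 1/12 · (-2.86102e-06 − (-0.00480000)) = 0.000399762.
After k=1: 0.0239267.
Correction k=2: B_{4}/4! · (f^{(3)}(32) − f^{(3)}(5)) = −1/720 · (-5.58794e-08 − (-0.00384000)) = -5.33326e-06.
After k=2: 0.0239214.
Correction k=3: B_{6}/6! · (f^{(5)}(32) − f^{(5)}(5)) = 1/30240 · (-2.29193e-09 − (-0.00645120)) = 2.13333e-07.
After k=3: 0.0239216.
Correction k=4: B_{8}/8! · (f^{(7)}(32) − f^{(7)}(5)) = −1/1209600 · (-1.61151e-10 − (-0.0185795)) = -1.53600e-08.

S_4 ≈ 0.0239216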